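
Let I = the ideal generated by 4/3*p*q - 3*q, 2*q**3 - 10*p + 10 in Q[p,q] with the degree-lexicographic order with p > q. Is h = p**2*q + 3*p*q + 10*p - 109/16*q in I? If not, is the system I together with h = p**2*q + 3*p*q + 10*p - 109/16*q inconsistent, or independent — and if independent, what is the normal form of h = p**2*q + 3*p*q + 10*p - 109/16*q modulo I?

Adjoining p**2*q + 3*p*q + 10*p - 109/16*q makes the ideal the whole ring: the system is inconsistent.

First compute the reduced Gröbner basis of I by Buchberger's algorithm.
f_1 = 4/3*p*q - 3*q, LT = p*q.
f_2 = 2*q**3 - 10*p + 10, LT = q**3.

S(f_1,f_2): lcm = p*q**3. S = -9/4*q**3 + 5*p**2 - 5*p.
  leading term q**3: subtract (-9/8)·f_2 from -9/4*q**3 + 5*p**2 - 5*p → 5*p**2 - 65/4*p + 45/4
  leading term p**2: no divisor's leading term divides it; move 5*p**2 to the remainder.
  leading term p: no divisor's leading term divides it; move -65/4*p to the remainder.
  leading term 1: no divisor's leading term divides it; move 45/4 to the remainder.
  remainder 5*p**2 - 65/4*p + 45/4 ≠ 0; add k_3 = 5*p**2 - 65/4*p + 45/4 to the basis.

The other S-polynomials (S(f_1,k_3), S(f_2,k_3)) all reduce to 0 modulo the current basis, so we have a Gröbner basis.
Inter-reduce: drop elements whose leading term is divisible by another's, tail-reduce, and make monic.
Reduced Gröbner basis: {q**3 - 5*p + 5, p**2 - 13/4*p + 9/4, p*q - 9/4*q}.
Label its elements g_1 = q**3 - 5*p + 5, g_2 = p**2 - 13/4*p + 9/4, g_3 = p*q - 9/4*q.

Reduce h = p**2*q + 3*p*q + 10*p - 109/16*q modulo G:
  leading term p**2*q: subtract (q)·g_2 from p**2*q + 3*p*q + 10*p - 109/16*q → 25/4*p*q + 10*p - 145/16*q
  leading term p*q: subtract (25/4)·g_3 from 25/4*p*q + 10*p - 145/16*q → 10*p + 5*q
  leading term p: no divisor's leading term divides it; move 10*p to the remainder.
  leading term q: no divisor's leading term divides it; move 5*q to the remainder.
  normal form = 10*p + 5*q.
The normal form is nonzero, so h ∉ I. Since h minus its normal form lies in I, I + (h) = I + (r) where r = 10*p + 5*q; decide whether this ideal is the whole ring.
Run Buchberger on G together with r (pairs among the g_i already reduce to 0 since G is a Gröbner basis):
g_1 = q**3 - 5*p + 5, LT = q**3.
g_2 = p**2 - 13/4*p + 9/4, LT = p**2.
g_3 = p*q - 9/4*q, LT = p*q.
r = 10*p + 5*q, LT = p.

S(g_2,r): lcm = p**2. S = -1/2*p*q - 13/4*p + 9/4.
  leading term p*q: subtract (-1/2)·g_3 from -1/2*p*q - 13/4*p + 9/4 → -13/4*p - 9/8*q + 9/4
  leading term p: subtract (-13/40)·r from -13/4*p - 9/8*q + 9/4 → 1/2*q + 9/4
  leading term q: no divisor's leading term divides it; move 1/2*q to the remainder.
  leading term 1: no divisor's leading term divides it; move 9/4 to the remainder.
  remainder 1/2*q + 9/4 ≠ 0; add m_5 = 1/2*q + 9/4 to the basis.

S(g_1,m_5): lcm = q**3. S = -9/2*q**2 - 5*p + 5.
  leading term q**2: subtract (-9*q)·m_5 from -9/2*q**2 - 5*p + 5 → -5*p + 81/4*q + 5
  leading term p: subtract (-1/2)·r from -5*p + 81/4*q + 5 → 91/4*q + 5
  leading term q: subtract (91/2)·m_5 from 91/4*q + 5 → -779/8
  leading term 1: no divisor's leading term divides it; move -779/8 to the remainder.
  remainder -779/8 ≠ 0; add m_6 = -779/8 to the basis.

The other S-polynomials (S(g_1,g_2), S(g_1,g_3), S(g_1,r), S(g_2,g_3), S(g_3,r), S(g_2,m_5), S(g_3,m_5), S(r,m_5), S(g_1,m_6), S(g_2,m_6), S(g_3,m_6), S(r,m_6), S(m_5,m_6)) all reduce to 0 modulo the current basis, so we have a Gröbner basis.
Inter-reduce: drop elements whose leading term is divisible by another's, tail-reduce, and make monic.
Reduced Gröbner basis: {1}.
The reduced Gröbner basis of I + (h) is {1}: the ideal is the whole ring, so the enlarged system has no common solution — adjoining h is inconsistent.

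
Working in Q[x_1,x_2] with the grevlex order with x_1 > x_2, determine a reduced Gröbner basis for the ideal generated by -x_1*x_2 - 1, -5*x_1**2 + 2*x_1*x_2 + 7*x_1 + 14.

f_1 = -x_1*x_2 - 1, LT = x_1*x_2.
f_2 = -5*x_1**2 + 2*x_1*x_2 + 7*x_1 + 14, LT = x_1**2.

S(f_1,f_2): lcm = x_1**2*x_2. S = 2/5*x_1*x_2**2 + 7/5*x_1*x_2 + x_1 + 14/5*x_2.
  leading term x_1*x_2**2: subtract (-2/5*x_2)·f_1 from 2/5*x_1*x_2**2 + 7/5*x_1*x_2 + x_1 + 14/5*x_2 → 7/5*x_1*x_2 + x_1 + 12/5*x_2
  leading term x_1*x_2: subtract (-7/5)·f_1 from 7/5*x_1*x_2 + x_1 + 12/5*x_2 → x_1 + 12/5*x_2 - 7/5
  leading term x_1: no divisor's leading term divides it; move x_1 to the remainder.
  leading term x_2: no divisor's leading term divides it; move 12/5*x_2 to the remainder.
  leading term 1: no divisor's leading term divides it; move -7/5 to the remainder.
  remainder x_1 + 12/5*x_2 - 7/5 ≠ 0; add g_3 = x_1 + 12/5*x_2 - 7/5 to the basis.

S(f_1,g_3): lcm = x_1*x_2. S = -12/5*x_2**2 + 7/5*x_2 + 1.
  leading term x_2**2: no divisor's leading term divides it; move -12/5*x_2**2 to the remainder.
  leading term x_2: no divisor's leading term divides it; move 7/5*x_2 to the remainder.
  leading term 1: no divisor's leading term divides it; move 1 to the remainder.
  remainder -12/5*x_2**2 + 7/5*x_2 + 1 ≠ 0; add g_4 = -12/5*x_2**2 + 7/5*x_2 + 1 to the basis.

The other S-polynomials (S(f_2,g_3), S(f_1,g_4), S(f_2,g_4), S(g_3,g_4)) all reduce to 0 modulo the current basis, so we have a Gröbner basis.
Inter-reduce: drop elements whose leading term is divisible by another's, tail-reduce, and make monic.

G = {x_2**2 - 7/12*x_2 - 5/12, x_1 + 12/5*x_2 - 7/5}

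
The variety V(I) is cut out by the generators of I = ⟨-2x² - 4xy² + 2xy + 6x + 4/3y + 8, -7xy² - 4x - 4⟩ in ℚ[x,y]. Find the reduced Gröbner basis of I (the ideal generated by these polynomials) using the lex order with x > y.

G = {x + 7/6y³ + 9y² - ⅓y + 1, y⁵ + 54/7y⁴ + 2/7y³ + 258/49y² - 8/49y}

f_1 = -2x² - 4xy² + 2xy + 6x + 4/3y + 8, LT = x².
f_2 = -7xy² - 4x - 4, LT = xy².

S(f_1,f_2): lcm = x²y². S = -4/7x² + 2xy⁴ - xy³ - 3xy² - 4/7x - ⅔y³ - 4y².
  leading term x²: subtract (2/7)·f_1 from -4/7x² + 2xy⁴ - xy³ - 3xy² - 4/7x - ⅔y³ - 4y² → 2xy⁴ - xy³ - 13/7xy² - 4/7xy - 16/7x - ⅔y³ - 4y² - 8/21y - 16/7
  leading term xy⁴: subtract (-2/7y²)·f_2 from 2xy⁴ - xy³ - 13/7xy² - 4/7xy - 16/7x - ⅔y³ - 4y² - 8/21y - 16/7 → -xy³ - 3xy² - 4/7xy - 16/7x - ⅔y³ - 36/7y² - 8/21y - 16/7
  leading term xy³: subtract (1/7y)·f_2 from -xy³ - 3xy² - 4/7xy - 16/7x - ⅔y³ - 36/7y² - 8/21y - 16/7 → -3xy² - 16/7x - ⅔y³ - 36/7y² + 4/21y - 16/7
  leading term xy²: subtract (3/7)·f_2 from -3xy² - 16/7x - ⅔y³ - 36/7y² + 4/21y - 16/7 → -4/7x - ⅔y³ - 36/7y² + 4/21y - 4/7
  leading term x: no divisor's leading term divides it; move -4/7x to the remainder.
  leading term y³: no divisor's leading term divides it; move -⅔y³ to the remainder.
  leading term y²: no divisor's leading term divides it; move -36/7y² to the remainder.
  leading term y: no divisor's leading term divides it; move 4/21y to the remainder.
  leading term 1: no divisor's leading term divides it; move -4/7 to the remainder.
  remainder -4/7x - ⅔y³ - 36/7y² + 4/21y - 4/7 ≠ 0; add g_3 = -4/7x - ⅔y³ - 36/7y² + 4/21y - 4/7 to the basis.

S(f_2,g_3): lcm = xy². S = 4/7x - 7/6y⁵ - 9y⁴ + ⅓y³ - y² + 4/7.
  leading term x: subtract (-1)·g_3 from 4/7x - 7/6y⁵ - 9y⁴ + ⅓y³ - y² + 4/7 → -7/6y⁵ - 9y⁴ - ⅓y³ - 43/7y² + 4/21y
  leading term y⁵: no divisor's leading term divides it; move -7/6y⁵ to the remainder.
  leading term y⁴: no divisor's leading term divides it; move -9y⁴ to the remainder.
  leading term y³: no divisor's leading term divides it; move -⅓y³ to the remainder.
  leading term y²: no divisor's leading term divides it; move -43/7y² to the remainder.
  leading term y: no divisor's leading term divides it; move 4/21y to the remainder.
  remainder -7/6y⁵ - 9y⁴ - ⅓y³ - 43/7y² + 4/21y ≠ 0; add g_4 = -7/6y⁵ - 9y⁴ - ⅓y³ - 43/7y² + 4/21y to the basis.

The other S-polynomials (S(f_1,g_3), S(f_1,g_4), S(f_2,g_4), S(g_3,g_4)) all reduce to 0 modulo the current basis, so we have a Gröbner basis.
Inter-reduce: drop elements whose leading term is divisible by another's, tail-reduce, and make monic.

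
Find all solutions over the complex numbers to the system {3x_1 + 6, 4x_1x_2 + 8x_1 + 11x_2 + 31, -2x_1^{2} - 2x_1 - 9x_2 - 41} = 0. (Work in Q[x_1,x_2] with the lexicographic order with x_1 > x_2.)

Compute a lex Gröbner basis by Buchberger's algorithm.
f_1 = 3x_1 + 6, LT = x_1.
f_2 = 4x_1x_2 + 8x_1 + 11x_2 + 31, LT = x_1x_2.
f_3 = -2x_1^{2} - 2x_1 - 9x_2 - 41, LT = x_1^{2}.

S(f_1,f_2): lcm = x_1x_2. S = -2x_1 - \tfrac{3}{4}x_2 - \tfrac{31}{4}.
  reduce S modulo (f_1, f_2, f_3):
  remainder -\tfrac{3}{4}x_2 - \tfrac{15}{4} ≠ 0; add h_4 = -\tfrac{3}{4}x_2 - \tfrac{15}{4} to the basis.

The other S-polynomials (S(f_1,f_3), S(f_2,f_3), S(f_1,h_4), S(f_2,h_4), S(f_3,h_4)) all reduce to 0 modulo the current basis, so we have a Gröbner basis.
Inter-reduce: drop elements whose leading term is divisible by another's, tail-reduce, and make monic.
Reduced Gröbner basis: {x_1 + 2, x_2 + 5}.

Elimination: the polynomial x_2 + 5 lies in the elimination ideal for x_2, so x_2 ∈ {-5}. For each such x_2, the remaining basis elements (now univariate) give the rest of the solution.
  x_2 = -5: the earlier basis element becomes x_1 + 2 = 0, giving x_1 = -2 — point (-2, -5).

{(-2, -5)}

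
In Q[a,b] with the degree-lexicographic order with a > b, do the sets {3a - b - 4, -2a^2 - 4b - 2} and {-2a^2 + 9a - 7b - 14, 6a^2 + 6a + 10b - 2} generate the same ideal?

Equality of ideals is decidable: compute both reduced Gröbner bases (unique for the ordering) and check whether they agree.
Buchberger on the first generating set:
f_1 = 3a - b - 4, LT = a.
f_2 = -2a^2 - 4b - 2, LT = a^2.

S(f_1,f_2): lcm = a^2. S = -1/3ab - 4/3a - 2b - 1.
  reduce S modulo (f_1, f_2):
  remainder -1/9b^2 - 26/9b - 25/9 ≠ 0; add g_3 = -1/9b^2 - 26/9b - 25/9 to the basis.

The other S-polynomials (S(f_1,g_3), S(f_2,g_3)) all reduce to 0 modulo the current basis, so we have a Gröbner basis.
Inter-reduce: drop elements whose leading term is divisible by another's, tail-reduce, and make monic.
Reduced Gröbner basis: {b^2 + 26b + 25, a - 1/3b - 4/3}.

Buchberger on the second generating set:
h_1 = -2a^2 + 9a - 7b - 14, LT = a^2.
h_2 = 6a^2 + 6a + 10b - 2, LT = a^2.

S(h_1,h_2): lcm = a^2. S = -11/2a + 11/6b + 22/3.
  reduce S modulo (h_1, h_2):
  remainder -11/2a + 11/6b + 22/3 ≠ 0; add k_3 = -11/2a + 11/6b + 22/3 to the basis.

S(h_1,k_3): lcm = a^2. S = 1/3ab - 19/6a + 7/2b + 7.
  reduce S modulo (h_1, h_2, k_3):
  remainder 1/9b^2 + 26/9b + 25/9 ≠ 0; add k_4 = 1/9b^2 + 26/9b + 25/9 to the basis.

The other S-polynomials (S(h_2,k_3), S(h_1,k_4), S(h_2,k_4), S(k_3,k_4)) all reduce to 0 modulo the current basis, so we have a Gröbner basis.
Inter-reduce: drop elements whose leading term is divisible by another's, tail-reduce, and make monic.
Reduced Gröbner basis: {b^2 + 26b + 25, a - 1/3b - 4/3}.

The two bases agree; hence the ideals are identical.
The choice of monomial ordering does not affect the verdict — as long as both bases are computed under the same ordering, their equality decides ideal equality.

Yes, the ideals are equal.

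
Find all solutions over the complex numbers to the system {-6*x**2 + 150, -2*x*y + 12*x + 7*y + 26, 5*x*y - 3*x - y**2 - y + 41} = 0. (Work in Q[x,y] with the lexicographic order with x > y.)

Compute a lex Gröbner basis by Buchberger's algorithm.
f_1 = -6*x**2 + 150, LT = x**2.
f_2 = -2*x*y + 12*x + 7*y + 26, LT = x*y.
f_3 = 5*x*y - 3*x - y**2 - y + 41, LT = x*y.

S(f_1,f_2): lcm = x**2*y. S = 6*x**2 + 7/2*x*y + 13*x - 25*y.
  leading term x**2: subtract (-1)·f_1 from 6*x**2 + 7/2*x*y + 13*x - 25*y → 7/2*x*y + 13*x - 25*y + 150
  leading term x*y: subtract (-7/4)·f_2 from 7/2*x*y + 13*x - 25*y + 150 → 34*x - 51/4*y + 391/2
  leading term x: no divisor's leading term divides it; move 34*x to the remainder.
  leading term y: no divisor's leading term divides it; move -51/4*y to the remainder.
  leading term 1: no divisor's leading term divides it; move 391/2 to the remainder.
  remainder 34*x - 51/4*y + 391/2 ≠ 0; add h_4 = 34*x - 51/4*y + 391/2 to the basis.

S(f_1,f_3): lcm = x**2*y. S = 3/5*x**2 + 1/5*x*y**2 + 1/5*x*y - 41/5*x - 25*y.
  leading term x**2: subtract (-1/10)·f_1 from 3/5*x**2 + 1/5*x*y**2 + 1/5*x*y - 41/5*x - 25*y → 1/5*x*y**2 + 1/5*x*y - 41/5*x - 25*y + 15
  leading term x*y**2: subtract (-1/10*y)·f_2 from 1/5*x*y**2 + 1/5*x*y - 41/5*x - 25*y + 15 → 7/5*x*y - 41/5*x + 7/10*y**2 - 112/5*y + 15
  leading term x*y: subtract (-7/10)·f_2 from 7/5*x*y - 41/5*x + 7/10*y**2 - 112/5*y + 15 → 1/5*x + 7/10*y**2 - 35/2*y + 166/5
  leading term x: subtract (1/170)·h_4 from 1/5*x + 7/10*y**2 - 35/2*y + 166/5 → 7/10*y**2 - 697/40*y + 641/20
  leading term y**2: no divisor's leading term divides it; move 7/10*y**2 to the remainder.
  leading term y: no divisor's leading term divides it; move -697/40*y to the remainder.
  leading term 1: no divisor's leading term divides it; move 641/20 to the remainder.
  remainder 7/10*y**2 - 697/40*y + 641/20 ≠ 0; add h_5 = 7/10*y**2 - 697/40*y + 641/20 to the basis.

S(f_2,f_3): lcm = x*y. S = -27/5*x + 1/5*y**2 - 33/10*y - 106/5.
  leading term x: subtract (-27/170)·h_4 from -27/5*x + 1/5*y**2 - 33/10*y - 106/5 → 1/5*y**2 - 213/40*y + 197/20
  leading term y**2: subtract (2/7)·h_5 from 1/5*y**2 - 213/40*y + 197/20 → -97/280*y + 97/140
  leading term y: no divisor's leading term divides it; move -97/280*y to the remainder.
  leading term 1: no divisor's leading term divides it; move 97/140 to the remainder.
  remainder -97/280*y + 97/140 ≠ 0; add h_6 = -97/280*y + 97/140 to the basis.

S(f_1,h_4): lcm = x**2. S = 3/8*x*y - 23/4*x - 25.
  leading term x*y: subtract (-3/16)·f_2 from 3/8*x*y - 23/4*x - 25 → -7/2*x + 21/16*y - 161/8
  leading term x: subtract (-7/68)·h_4 from -7/2*x + 21/16*y - 161/8 → 0
  remainder 0.

S(f_2,h_4): lcm = x*y. S = -6*x + 3/8*y**2 - 37/4*y - 13.
  leading term x: subtract (-3/17)·h_4 from -6*x + 3/8*y**2 - 37/4*y - 13 → 3/8*y**2 - 23/2*y + 43/2
  leading term y**2: subtract (15/28)·h_5 from 3/8*y**2 - 23/2*y + 43/2 → -485/224*y + 485/112
  leading term y: subtract (25/4)·h_6 from -485/224*y + 485/112 → 0
  remainder 0.

S(f_3,h_4): lcm = x*y. S = -3/5*x + 7/40*y**2 - 119/20*y + 41/5.
  leading term x: subtract (-3/170)·h_4 from -3/5*x + 7/40*y**2 - 119/20*y + 41/5 → 7/40*y**2 - 247/40*y + 233/20
  leading term y**2: subtract (1/4)·h_5 from 7/40*y**2 - 247/40*y + 233/20 → -291/160*y + 291/80
  leading term y: subtract (21/4)·h_6 from -291/160*y + 291/80 → 0
  remainder 0.

S(f_1,h_5): leading monomials are coprime, so the S-polynomial reduces to 0 (Buchberger's first criterion).
S(f_2,h_5): lcm = x*y**2. S = 529/28*x*y - 641/14*x - 7/2*y**2 - 13*y.
  leading term x*y: subtract (-529/56)·f_2 from 529/28*x*y - 641/14*x - 7/2*y**2 - 13*y → 473/7*x - 7/2*y**2 + 425/8*y + 6877/28
  leading term x: subtract (473/238)·h_4 from 473/7*x - 7/2*y**2 + 425/8*y + 6877/28 → -7/2*y**2 + 2197/28*y - 2001/14
  leading term y**2: subtract (-5)·h_5 from -7/2*y**2 + 2197/28*y - 2001/14 → -485/56*y + 485/28
  leading term y: subtract (25)·h_6 from -485/56*y + 485/28 → 0
  remainder 0.

S(f_3,h_5): lcm = x*y**2. S = 3401/140*x*y - 641/14*x - 1/5*y**3 - 1/5*y**2 + 41/5*y.
  leading term x*y: subtract (-3401/280)·f_2 from 3401/140*x*y - 641/14*x - 1/5*y**3 - 1/5*y**2 + 41/5*y → 3499/35*x - 1/5*y**3 - 1/5*y**2 + 3729/40*y + 44213/140
  leading term x: subtract (3499/1190)·h_4 from 3499/35*x - 1/5*y**3 - 1/5*y**2 + 3729/40*y + 44213/140 → -1/5*y**3 - 1/5*y**2 + 915/7*y - 9066/35
  leading term y**3: subtract (-2/7*y)·h_5 from -1/5*y**3 - 1/5*y**2 + 915/7*y - 9066/35 → -145/28*y**2 + 9791/70*y - 9066/35
  leading term y**2: subtract (-725/98)·h_5 from -145/28*y**2 + 9791/70*y - 9066/35 → 42971/3920*y - 42971/1960
  leading term y: subtract (-443/14)·h_6 from 42971/3920*y - 42971/1960 → 0
  remainder 0.

S(h_4,h_5): leading monomials are coprime, so the S-polynomial reduces to 0 (Buchberger's first criterion).
S(f_1,h_6): leading monomials are coprime, so the S-polynomial reduces to 0 (Buchberger's first criterion).
S(f_2,h_6): lcm = x*y. S = -4*x - 7/2*y - 13.
  leading term x: subtract (-2/17)·h_4 from -4*x - 7/2*y - 13 → -5*y + 10
  leading term y: subtract (1400/97)·h_6 from -5*y + 10 → 0
  remainder 0.

S(f_3,h_6): lcm = x*y. S = 7/5*x - 1/5*y**2 - 1/5*y + 41/5.
  leading term x: subtract (7/170)·h_4 from 7/5*x - 1/5*y**2 - 1/5*y + 41/5 → -1/5*y**2 + 13/40*y + 3/20
  leading term y**2: subtract (-2/7)·h_5 from -1/5*y**2 + 13/40*y + 3/20 → -1303/280*y + 1303/140
  leading term y: subtract (1303/97)·h_6 from -1303/280*y + 1303/140 → 0
  remainder 0.

S(h_4,h_6): leading monomials are coprime, so the S-polynomial reduces to 0 (Buchberger's first criterion).
S(h_5,h_6): lcm = y**2. S = -641/28*y + 641/14.
  leading term y: subtract (6410/97)·h_6 from -641/28*y + 641/14 → 0
  remainder 0.

Every S-polynomial of the final basis reduces to 0, so we have a Gröbner basis.
Inter-reduce: drop elements whose leading term is divisible by another's, tail-reduce, and make monic.
Reduced Gröbner basis: {x + 5, y - 2}.

Elimination: the polynomial y - 2 lies in the elimination ideal for y, so y ∈ {2}. For each such y, the remaining basis elements (now univariate) give the rest of the solution.
  y = 2: the earlier basis element becomes x + 5 = 0, giving x = -5 — point (-5, 2).

{(-5, 2)}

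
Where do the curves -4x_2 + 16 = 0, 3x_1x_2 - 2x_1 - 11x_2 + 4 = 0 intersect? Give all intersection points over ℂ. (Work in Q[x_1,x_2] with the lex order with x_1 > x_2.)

{(4, 4)}

Compute a lex Gröbner basis by Buchberger's algorithm.
f_1 = -4x_2 + 16, LT = x_2.
f_2 = 3x_1x_2 - 2x_1 - 11x_2 + 4, LT = x_1x_2.

S(f_1,f_2): lcm = x_1x_2. S = -\tfrac{10}{3}x_1 + \tfrac{11}{3}x_2 - \tfrac{4}{3}.
  reduce S modulo (f_1, f_2):
  remainder -\tfrac{10}{3}x_1 + \tfrac{40}{3} ≠ 0; add h_3 = -\tfrac{10}{3}x_1 + \tfrac{40}{3} to the basis.

The other S-polynomials (S(f_1,h_3), S(f_2,h_3)) all reduce to 0 modulo the current basis, so we have a Gröbner basis.
Inter-reduce: drop elements whose leading term is divisible by another's, tail-reduce, and make monic.
Reduced Gröbner basis: {x_1 - 4, x_2 - 4}.

Since the basis is lex-ordered, x_2 - 4 is univariate in x_2. Its roots are {4}. Back-substituting each root into the other basis elements fixes the other coordinates.
  x_2 = 4: the earlier basis element becomes x_1 - 4 = 0, giving x_1 = 4 — point (4, 4).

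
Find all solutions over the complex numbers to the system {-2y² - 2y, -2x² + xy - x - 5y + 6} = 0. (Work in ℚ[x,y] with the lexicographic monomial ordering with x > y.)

{(-1/2 + sqrt(23)/2, -1), (-sqrt(23)/2 - 1/2, -1), (-2, 0), (3/2, 0)}

Compute a lex Gröbner basis by Buchberger's algorithm.
f_1 = -2y² - 2y, LT = y².
f_2 = -2x² + xy - x - 5y + 6, LT = x².

The S-polynomials (S(f_1,f_2)) all reduce to 0 modulo the current basis, so we have a Gröbner basis.
Inter-reduce: drop elements whose leading term is divisible by another's, tail-reduce, and make monic.
Reduced Gröbner basis: {x² - ½xy + ½x + 5/2y - 3, y² + y}.

Elimination: the polynomial y² + y lies in the elimination ideal for y, so y ∈ {-1, 0}. For each such y, the remaining basis elements (now univariate) give the rest of the solution.
  y = -1: the earlier basis element becomes x² + x - 11/2 = 0, giving x = -1/2 + sqrt(23)/2, -sqrt(23)/2 - 1/2 — points (-1/2 + sqrt(23)/2, -1), (-sqrt(23)/2 - 1/2, -1).
  y = 0: the earlier basis element becomes x² + ½x - 3 = 0, giving x = -2, 3/2 — points (-2, 0), (3/2, 0).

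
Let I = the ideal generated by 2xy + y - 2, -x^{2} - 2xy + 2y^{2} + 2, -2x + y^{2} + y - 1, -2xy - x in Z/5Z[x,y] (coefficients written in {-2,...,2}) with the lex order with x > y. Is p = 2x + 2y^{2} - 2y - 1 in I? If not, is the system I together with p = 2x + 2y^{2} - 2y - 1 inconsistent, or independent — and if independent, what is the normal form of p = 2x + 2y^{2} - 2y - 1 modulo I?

Adjoining 2x + 2y^{2} - 2y - 1 makes the ideal the whole ring: the system is inconsistent.

First compute the reduced Gröbner basis of I by Buchberger's algorithm.
f_1 = 2xy + y - 2, LT = xy.
f_2 = -x^{2} - 2xy + 2y^{2} + 2, LT = x^{2}.
f_3 = -2x + y^{2} + y - 1, LT = x.
f_4 = -2xy - x, LT = xy.

S(f_1,f_2): lcm = x^{2}y. S = -2xy^{2} - 2xy - x + 2y^{3} + 2y.
  reduce S modulo (f_1, f_2, f_3, f_4):
  remainder 2y^{3} - 2y^{2} - 2y + 1 ≠ 0; add h_5 = 2y^{3} - 2y^{2} - 2y + 1 to the basis.

S(f_1,f_3): lcm = xy. S = -2y^{3} - 2y^{2} - 1.
  reduce S modulo (f_1, f_2, f_3, f_4, h_5):
  remainder y^{2} - 2y ≠ 0; add h_6 = y^{2} - 2y to the basis.

S(f_1,f_4): lcm = xy. S = 2x - 2y - 1.
  reduce S modulo (f_1, f_2, f_3, f_4, h_5, h_6):
  remainder y - 2 ≠ 0; add h_7 = y - 2 to the basis.

The other S-polynomials (S(f_2,f_3), S(f_2,f_4), S(f_3,f_4), S(f_1,h_5), S(f_2,h_5), S(f_3,h_5), S(f_4,h_5), S(f_1,h_6), S(f_2,h_6), S(f_3,h_6), S(f_4,h_6), S(h_5,h_6), S(f_1,h_7), S(f_2,h_7), S(f_3,h_7), S(f_4,h_7), S(h_5,h_7), S(h_6,h_7)) all reduce to 0 modulo the current basis, so we have a Gröbner basis.
Inter-reduce: drop elements whose leading term is divisible by another's, tail-reduce, and make monic.
Reduced Gröbner basis: {x, y - 2}.
Label its elements g_1 = x, g_2 = y - 2.

Reduce p = 2x + 2y^{2} - 2y - 1 modulo G:
  leading term x: subtract (2)·g_1 from 2x + 2y^{2} - 2y - 1 → 2y^{2} - 2y - 1
  leading term y^{2}: subtract (2y)·g_2 from 2y^{2} - 2y - 1 → 2y - 1
  leading term y: subtract (2)·g_2 from 2y - 1 → -2
  leading term 1: no divisor's leading term divides it; move -2 to the remainder.
  normal form = -2.
The normal form is nonzero, so p ∉ I. Since p minus its normal form lies in I, I + (p) = I + (r) where r = -2; decide whether this ideal is the whole ring.
Here r = -2 is a nonzero constant, hence a unit: 1 ∈ I + (p), the Gröbner basis of I + (p) is {1}, and the enlarged system has no common solution — adjoining p is inconsistent.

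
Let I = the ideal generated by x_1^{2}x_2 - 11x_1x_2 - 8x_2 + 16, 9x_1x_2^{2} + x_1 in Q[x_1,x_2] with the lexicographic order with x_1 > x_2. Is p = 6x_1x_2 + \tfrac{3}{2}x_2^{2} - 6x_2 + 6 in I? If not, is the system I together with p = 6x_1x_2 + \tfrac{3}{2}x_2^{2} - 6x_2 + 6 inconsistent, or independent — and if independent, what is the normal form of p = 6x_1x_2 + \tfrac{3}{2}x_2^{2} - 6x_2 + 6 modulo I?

First compute the reduced Gröbner basis of I by Buchberger's algorithm.
f_1 = x_1^{2}x_2 - 11x_1x_2 - 8x_2 + 16, LT = x_1^{2}x_2.
f_2 = 9x_1x_2^{2} + x_1, LT = x_1x_2^{2}.

S(f_1,f_2): lcm = x_1^{2}x_2^{2}. S = -\tfrac{1}{9}x_1^{2} - 11x_1x_2^{2} - 8x_2^{2} + 16x_2.
  reduce S modulo (f_1, f_2):
  remainder -\tfrac{1}{9}x_1^{2} + \tfrac{11}{9}x_1 - 8x_2^{2} + 16x_2 ≠ 0; add h_3 = -\tfrac{1}{9}x_1^{2} + \tfrac{11}{9}x_1 - 8x_2^{2} + 16x_2 to the basis.

S(f_1,h_3): lcm = x_1^{2}x_2. S = -72x_2^{3} + 144x_2^{2} - 8x_2 + 16.
  reduce S modulo (f_1, f_2, h_3):
  remainder -72x_2^{3} + 144x_2^{2} - 8x_2 + 16 ≠ 0; add h_4 = -72x_2^{3} + 144x_2^{2} - 8x_2 + 16 to the basis.

The other S-polynomials (S(f_2,h_3), S(f_1,h_4), S(f_2,h_4), S(h_3,h_4)) all reduce to 0 modulo the current basis, so we have a Gröbner basis.
Inter-reduce: drop elements whose leading term is divisible by another's, tail-reduce, and make monic.
Reduced Gröbner basis: {x_1^{2} - 11x_1 + 72x_2^{2} - 144x_2, x_1x_2^{2} + \tfrac{1}{9}x_1, x_2^{3} - 2x_2^{2} + \tfrac{1}{9}x_2 - \tfrac{2}{9}}.
Label its elements g_1 = x_1^{2} - 11x_1 + 72x_2^{2} - 144x_2, g_2 = x_1x_2^{2} + \tfrac{1}{9}x_1, g_3 = x_2^{3} - 2x_2^{2} + \tfrac{1}{9}x_2 - \tfrac{2}{9}.

Reduce p = 6x_1x_2 + \tfrac{3}{2}x_2^{2} - 6x_2 + 6 modulo G:
  leading term x_1x_2: no divisor's leading term divides it; move 6x_1x_2 to the remainder.
  leading term x_2^{2}: no divisor's leading term divides it; move \tfrac{3}{2}x_2^{2} to the remainder.
  leading term x_2: no divisor's leading term divides it; move -6x_2 to the remainder.
  leading term 1: no divisor's leading term divides it; move 6 to the remainder.
  normal form = 6x_1x_2 + \tfrac{3}{2}x_2^{2} - 6x_2 + 6.
The normal form is nonzero, so p ∉ I. Since p minus its normal form lies in I, I + (p) = I + (r) where r = 6x_1x_2 + \tfrac{3}{2}x_2^{2} - 6x_2 + 6; decide whether this ideal is the whole ring.
Run Buchberger on G together with r (pairs among the g_i already reduce to 0 since G is a Gröbner basis):
g_1 = x_1^{2} - 11x_1 + 72x_2^{2} - 144x_2, LT = x_1^{2}.
g_2 = x_1x_2^{2} + \tfrac{1}{9}x_1, LT = x_1x_2^{2}.
g_3 = x_2^{3} - 2x_2^{2} + \tfrac{1}{9}x_2 - \tfrac{2}{9}, LT = x_2^{3}.
r = 6x_1x_2 + \tfrac{3}{2}x_2^{2} - 6x_2 + 6, LT = x_1x_2.

S(g_1,r): lcm = x_1^{2}x_2. S = -\tfrac{1}{4}x_1x_2^{2} - 10x_1x_2 - x_1 + 72x_2^{3} - 144x_2^{2}.
  reduce S modulo (g_1, g_2, g_3, r):
  remainder -\tfrac{35}{36}x_1 + \tfrac{5}{2}x_2^{2} - 18x_2 + 26 ≠ 0; add m_5 = -\tfrac{35}{36}x_1 + \tfrac{5}{2}x_2^{2} - 18x_2 + 26 to the basis.

S(g_2,r): lcm = x_1x_2^{2}. S = \tfrac{1}{9}x_1 - \tfrac{1}{4}x_2^{3} + x_2^{2} - x_2.
  reduce S modulo (g_1, g_2, g_3, r, m_5):
  remainder \tfrac{11}{14}x_2^{2} - \tfrac{3817}{1260}x_2 + \tfrac{1837}{630} ≠ 0; add m_6 = \tfrac{11}{14}x_2^{2} - \tfrac{3817}{1260}x_2 + \tfrac{1837}{630} to the basis.

S(r,m_5): lcm = x_1x_2. S = \tfrac{18}{7}x_2^{3} - \tfrac{2557}{140}x_2^{2} + \tfrac{901}{35}x_2 + 1.
  reduce S modulo (g_1, g_2, g_3, r, m_5, m_6):
  remainder -\tfrac{316679}{12600}x_2 + \tfrac{316679}{6300} ≠ 0; add m_7 = -\tfrac{316679}{12600}x_2 + \tfrac{316679}{6300} to the basis.

The other S-polynomials (S(g_1,g_2), S(g_1,g_3), S(g_2,g_3), S(g_3,r), S(g_1,m_5), S(g_2,m_5), S(g_3,m_5), S(g_1,m_6), S(g_2,m_6), S(g_3,m_6), S(r,m_6), S(m_5,m_6), S(g_1,m_7), S(g_2,m_7), S(g_3,m_7), S(r,m_7), S(m_5,m_7), S(m_6,m_7)) all reduce to 0 modulo the current basis, so we have a Gröbner basis.
Inter-reduce: drop elements whose leading term is divisible by another's, tail-reduce, and make monic.
Reduced Gröbner basis: {x_1, x_2 - 2}.
The reduced Gröbner basis of I + (p) is {x_1, x_2 - 2} ≠ {1}, a proper ideal, so the enlarged system stays consistent: p is independent of I, with normal form 6x_1x_2 + \tfrac{3}{2}x_2^{2} - 6x_2 + 6.

Ideal membership is decidable via reduction modulo a Gröbner basis.

6x_1x_2 + \tfrac{3}{2}x_2^{2} - 6x_2 + 6 is independent of I; its normal form modulo I is 6x_1x_2 + \tfrac{3}{2}x_2^{2} - 6x_2 + 6.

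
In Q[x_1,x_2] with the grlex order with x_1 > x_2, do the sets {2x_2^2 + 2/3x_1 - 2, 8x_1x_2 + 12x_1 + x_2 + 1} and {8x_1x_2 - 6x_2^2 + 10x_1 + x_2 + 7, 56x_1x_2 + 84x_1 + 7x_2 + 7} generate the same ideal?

Yes, the ideals are equal.

Two ideals are equal iff their reduced Gröbner bases coincide (the reduced basis is unique for a fixed ordering).
Buchberger on the first generating set:
f_1 = 2x_2^2 + 2/3x_1 - 2, LT = x_2^2.
f_2 = 8x_1x_2 + 12x_1 + x_2 + 1, LT = x_1x_2.

S(f_1,f_2): lcm = x_1x_2^2. S = 1/3x_1^2 - 3/2x_1x_2 - 1/8x_2^2 - x_1 - 1/8x_2.
  leading term x_1^2: no divisor's leading term divides it; move 1/3x_1^2 to the remainder.
  leading term x_1x_2: subtract (-3/16)·f_2 from -3/2x_1x_2 - 1/8x_2^2 - x_1 - 1/8x_2 → -1/8x_2^2 + 5/4x_1 + 1/16x_2 + 3/16
  leading term x_2^2: subtract (-1/16)·f_1 from -1/8x_2^2 + 5/4x_1 + 1/16x_2 + 3/16 → 31/24x_1 + 1/16x_2 + 1/16
  leading term x_1: no divisor's leading term divides it; move 31/24x_1 to the remainder.
  leading term x_2: no divisor's leading term divides it; move 1/16x_2 to the remainder.
  leading term 1: no divisor's leading term divides it; move 1/16 to the remainder.
  remainder 1/3x_1^2 + 31/24x_1 + 1/16x_2 + 1/16 ≠ 0; add g_3 = 1/3x_1^2 + 31/24x_1 + 1/16x_2 + 1/16 to the basis.

S(f_1,g_3): leading monomials are coprime, so the S-polynomial reduces to 0 (Buchberger's first criterion).
S(f_2,g_3): lcm = x_1^2x_2. S = 3/2x_1^2 - 15/4x_1x_2 - 3/16x_2^2 + 1/8x_1 - 3/16x_2.
  leading term x_1^2: subtract (9/2)·g_3 from 3/2x_1^2 - 15/4x_1x_2 - 3/16x_2^2 + 1/8x_1 - 3/16x_2 → -15/4x_1x_2 - 3/16x_2^2 - 91/16x_1 - 15/32x_2 - 9/32
  leading term x_1x_2: subtract (-15/32)·f_2 from -15/4x_1x_2 - 3/16x_2^2 - 91/16x_1 - 15/32x_2 - 9/32 → -3/16x_2^2 - 1/16x_1 + 3/16
  leading term x_2^2: subtract (-3/32)·f_1 from -3/16x_2^2 - 1/16x_1 + 3/16 → 0
  remainder 0.

Every S-polynomial of the final basis reduces to 0, so we have a Gröbner basis.
Inter-reduce: drop elements whose leading term is divisible by another's, tail-reduce, and make monic.
Reduced Gröbner basis: {x_1^2 + 31/8x_1 + 3/16x_2 + 3/16, x_1x_2 + 3/2x_1 + 1/8x_2 + 1/8, x_2^2 + 1/3x_1 - 1}.

Buchberger on the second generating set:
h_1 = 8x_1x_2 - 6x_2^2 + 10x_1 + x_2 + 7, LT = x_1x_2.
h_2 = 56x_1x_2 + 84x_1 + 7x_2 + 7, LT = x_1x_2.

S(h_1,h_2): lcm = x_1x_2. S = -3/4x_2^2 - 1/4x_1 + 3/4.
  leading term x_2^2: no divisor's leading term divides it; move -3/4x_2^2 to the remainder.
  leading term x_1: no divisor's leading term divides it; move -1/4x_1 to the remainder.
  leading term 1: no divisor's leading term divides it; move 3/4 to the remainder.
  remainder -3/4x_2^2 - 1/4x_1 + 3/4 ≠ 0; add k_3 = -3/4x_2^2 - 1/4x_1 + 3/4 to the basis.

S(h_1,k_3): lcm = x_1x_2^2. S = -3/4x_2^3 - 1/3x_1^2 + 5/4x_1x_2 + 1/8x_2^2 + x_1 + 7/8x_2.
  leading term x_2^3: subtract (x_2)·k_3 from -3/4x_2^3 - 1/3x_1^2 + 5/4x_1x_2 + 1/8x_2^2 + x_1 + 7/8x_2 → -1/3x_1^2 + 3/2x_1x_2 + 1/8x_2^2 + x_1 + 1/8x_2
  leading term x_1^2: no divisor's leading term divides it; move -1/3x_1^2 to the remainder.
  leading term x_1x_2: subtract (3/16)·h_1 from 3/2x_1x_2 + 1/8x_2^2 + x_1 + 1/8x_2 → 5/4x_2^2 - 7/8x_1 - 1/16x_2 - 21/16
  leading term x_2^2: subtract (-5/3)·k_3 from 5/4x_2^2 - 7/8x_1 - 1/16x_2 - 21/16 → -31/24x_1 - 1/16x_2 - 1/16
  leading term x_1: no divisor's leading term divides it; move -31/24x_1 to the remainder.
  leading term x_2: no divisor's leading term divides it; move -1/16x_2 to the remainder.
  leading term 1: no divisor's leading term divides it; move -1/16 to the remainder.
  remainder -1/3x_1^2 - 31/24x_1 - 1/16x_2 - 1/16 ≠ 0; add k_4 = -1/3x_1^2 - 31/24x_1 - 1/16x_2 - 1/16 to the basis.

S(h_2,k_3): lcm = x_1x_2^2. S = -1/3x_1^2 + 3/2x_1x_2 + 1/8x_2^2 + x_1 + 1/8x_2.
  leading term x_1^2: subtract (1)·k_4 from -1/3x_1^2 + 3/2x_1x_2 + 1/8x_2^2 + x_1 + 1/8x_2 → 3/2x_1x_2 + 1/8x_2^2 + 55/24x_1 + 3/16x_2 + 1/16
  leading term x_1x_2: subtract (3/16)·h_1 from 3/2x_1x_2 + 1/8x_2^2 + 55/24x_1 + 3/16x_2 + 1/16 → 5/4x_2^2 + 5/12x_1 - 5/4
  leading term x_2^2: subtract (-5/3)·k_3 from 5/4x_2^2 + 5/12x_1 - 5/4 → 0
  remainder 0.

S(h_1,k_4): lcm = x_1^2x_2. S = -3/4x_1x_2^2 + 5/4x_1^2 - 15/4x_1x_2 - 3/16x_2^2 + 7/8x_1 - 3/16x_2.
  leading term x_1x_2^2: subtract (-3/32x_2)·h_1 from -3/4x_1x_2^2 + 5/4x_1^2 - 15/4x_1x_2 - 3/16x_2^2 + 7/8x_1 - 3/16x_2 → -9/16x_2^3 + 5/4x_1^2 - 45/16x_1x_2 - 3/32x_2^2 + 7/8x_1 + 15/32x_2
  leading term x_2^3: subtract (3/4x_2)·k_3 from -9/16x_2^3 + 5/4x_1^2 - 45/16x_1x_2 - 3/32x_2^2 + 7/8x_1 + 15/32x_2 → 5/4x_1^2 - 21/8x_1x_2 - 3/32x_2^2 + 7/8x_1 - 3/32x_2
  leading term x_1^2: subtract (-15/4)·k_4 from 5/4x_1^2 - 21/8x_1x_2 - 3/32x_2^2 + 7/8x_1 - 3/32x_2 → -21/8x_1x_2 - 3/32x_2^2 - 127/32x_1 - 21/64x_2 - 15/64
  leading term x_1x_2: subtract (-21/64)·h_1 from -21/8x_1x_2 - 3/32x_2^2 - 127/32x_1 - 21/64x_2 - 15/64 → -33/16x_2^2 - 11/16x_1 + 33/16
  leading term x_2^2: subtract (11/4)·k_3 from -33/16x_2^2 - 11/16x_1 + 33/16 → 0
  remainder 0.

S(h_2,k_4): lcm = x_1^2x_2. S = 3/2x_1^2 - 15/4x_1x_2 - 3/16x_2^2 + 1/8x_1 - 3/16x_2.
  leading term x_1^2: subtract (-9/2)·k_4 from 3/2x_1^2 - 15/4x_1x_2 - 3/16x_2^2 + 1/8x_1 - 3/16x_2 → -15/4x_1x_2 - 3/16x_2^2 - 91/16x_1 - 15/32x_2 - 9/32
  leading term x_1x_2: subtract (-15/32)·h_1 from -15/4x_1x_2 - 3/16x_2^2 - 91/16x_1 - 15/32x_2 - 9/32 → -3x_2^2 - x_1 + 3
  leading term x_2^2: subtract (4)·k_3 from -3x_2^2 - x_1 + 3 → 0
  remainder 0.

S(k_3,k_4): leading monomials are coprime, so the S-polynomial reduces to 0 (Buchberger's first criterion).
Every S-polynomial of the final basis reduces to 0, so we have a Gröbner basis.
Inter-reduce: drop elements whose leading term is divisible by another's, tail-reduce, and make monic.
Reduced Gröbner basis: {x_1^2 + 31/8x_1 + 3/16x_2 + 3/16, x_1x_2 + 3/2x_1 + 1/8x_2 + 1/8, x_2^2 + 1/3x_1 - 1}.

The two bases agree; hence the ideals are identical.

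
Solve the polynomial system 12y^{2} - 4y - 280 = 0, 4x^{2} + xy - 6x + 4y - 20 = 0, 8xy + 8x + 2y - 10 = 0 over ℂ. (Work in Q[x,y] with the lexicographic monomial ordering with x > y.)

{(0, 5)}

Compute a lex Gröbner basis by Buchberger's algorithm.
f_1 = 12y^{2} - 4y - 280, LT = y^{2}.
f_2 = 4x^{2} + xy - 6x + 4y - 20, LT = x^{2}.
f_3 = 8xy + 8x + 2y - 10, LT = xy.

S(f_1,f_3): lcm = xy^{2}. S = -\tfrac{4}{3}xy - \tfrac{70}{3}x - \tfrac{1}{4}y^{2} + \tfrac{5}{4}y.
  leading term xy: subtract (-\tfrac{1}{6})·f_3 from -\tfrac{4}{3}xy - \tfrac{70}{3}x - \tfrac{1}{4}y^{2} + \tfrac{5}{4}y → -22x - \tfrac{1}{4}y^{2} + \tfrac{19}{12}y - \tfrac{5}{3}
  leading term x: no divisor's leading term divides it; move -22x to the remainder.
  leading term y^{2}: subtract (-\tfrac{1}{48})·f_1 from -\tfrac{1}{4}y^{2} + \tfrac{19}{12}y - \tfrac{5}{3} → \tfrac{3}{2}y - \tfrac{15}{2}
  leading term y: no divisor's leading term divides it; move \tfrac{3}{2}y to the remainder.
  leading term 1: no divisor's leading term divides it; move -\tfrac{15}{2} to the remainder.
  remainder -22x + \tfrac{3}{2}y - \tfrac{15}{2} ≠ 0; add h_4 = -22x + \tfrac{3}{2}y - \tfrac{15}{2} to the basis.

S(f_2,f_3): lcm = x^{2}y. S = -x^{2} + \tfrac{1}{4}xy^{2} - \tfrac{7}{4}xy + \tfrac{5}{4}x + y^{2} - 5y.
  leading term x^{2}: subtract (-\tfrac{1}{4})·f_2 from -x^{2} + \tfrac{1}{4}xy^{2} - \tfrac{7}{4}xy + \tfrac{5}{4}x + y^{2} - 5y → \tfrac{1}{4}xy^{2} - \tfrac{3}{2}xy - \tfrac{1}{4}x + y^{2} - 4y - 5
  leading term xy^{2}: subtract (\tfrac{1}{48}x)·f_1 from \tfrac{1}{4}xy^{2} - \tfrac{3}{2}xy - \tfrac{1}{4}x + y^{2} - 4y - 5 → -\tfrac{17}{12}xy + \tfrac{67}{12}x + y^{2} - 4y - 5
  leading term xy: subtract (-\tfrac{17}{96})·f_3 from -\tfrac{17}{12}xy + \tfrac{67}{12}x + y^{2} - 4y - 5 → 7x + y^{2} - \tfrac{175}{48}y - \tfrac{325}{48}
  leading term x: subtract (-\tfrac{7}{22})·h_4 from 7x + y^{2} - \tfrac{175}{48}y - \tfrac{325}{48} → y^{2} - \tfrac{1673}{528}y - \tfrac{4835}{528}
  leading term y^{2}: subtract (\tfrac{1}{12})·f_1 from y^{2} - \tfrac{1673}{528}y - \tfrac{4835}{528} → -\tfrac{499}{176}y + \tfrac{2495}{176}
  leading term y: no divisor's leading term divides it; move -\tfrac{499}{176}y to the remainder.
  leading term 1: no divisor's leading term divides it; move \tfrac{2495}{176} to the remainder.
  remainder -\tfrac{499}{176}y + \tfrac{2495}{176} ≠ 0; add h_5 = -\tfrac{499}{176}y + \tfrac{2495}{176} to the basis.

The other S-polynomials (S(f_1,f_2), S(f_1,h_4), S(f_2,h_4), S(f_3,h_4), S(f_1,h_5), S(f_2,h_5), S(f_3,h_5), S(h_4,h_5)) all reduce to 0 modulo the current basis, so we have a Gröbner basis.
Inter-reduce: drop elements whose leading term is divisible by another's, tail-reduce, and make monic.
Reduced Gröbner basis: {x, y - 5}.

From the last basis element, y - 5 = 0, so y takes values in {5}. Each choice, substituted upward through the basis, yields the corresponding point(s) of the solution set.
  y = 5: the earlier basis element becomes x = 0, giving x = 0 — point (0, 5).
Check: every point annihilates each of the original generators.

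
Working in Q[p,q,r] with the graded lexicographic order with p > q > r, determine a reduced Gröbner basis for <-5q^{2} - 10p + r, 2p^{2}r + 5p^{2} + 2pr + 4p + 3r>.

G = {p^{2}r + \tfrac{5}{2}p^{2} + pr + 2p + \tfrac{3}{2}r, q^{2} + 2p - \tfrac{1}{5}r}

f_1 = -5q^{2} - 10p + r, LT = q^{2}.
f_2 = 2p^{2}r + 5p^{2} + 2pr + 4p + 3r, LT = p^{2}r.

The S-polynomials (S(f_1,f_2)) all reduce to 0 modulo the current basis, so we have a Gröbner basis.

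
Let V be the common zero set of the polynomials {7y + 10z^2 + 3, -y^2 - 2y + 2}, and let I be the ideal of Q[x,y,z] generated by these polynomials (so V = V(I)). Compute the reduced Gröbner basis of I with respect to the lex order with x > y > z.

G = {y + 10/7z^2 + 3/7, z^4 - 4/5z^2 - 131/100}

f_1 = 7y + 10z^2 + 3, LT = y.
f_2 = -y^2 - 2y + 2, LT = y^2.

S(f_1,f_2): lcm = y^2. S = 10/7yz^2 - 11/7y + 2.
  leading term yz^2: subtract (10/49z^2)·f_1 from 10/7yz^2 - 11/7y + 2 → -11/7y - 100/49z^4 - 30/49z^2 + 2
  leading term y: subtract (-11/49)·f_1 from -11/7y - 100/49z^4 - 30/49z^2 + 2 → -100/49z^4 + 80/49z^2 + 131/49
  leading term z^4: no divisor's leading term divides it; move -100/49z^4 to the remainder.
  leading term z^2: no divisor's leading term divides it; move 80/49z^2 to the remainder.
  leading term 1: no divisor's leading term divides it; move 131/49 to the remainder.
  remainder -100/49z^4 + 80/49z^2 + 131/49 ≠ 0; add g_3 = -100/49z^4 + 80/49z^2 + 131/49 to the basis.

The other S-polynomials (S(f_1,g_3), S(f_2,g_3)) all reduce to 0 modulo the current basis, so we have a Gröbner basis.
Inter-reduce: drop elements whose leading term is divisible by another's, tail-reduce, and make monic.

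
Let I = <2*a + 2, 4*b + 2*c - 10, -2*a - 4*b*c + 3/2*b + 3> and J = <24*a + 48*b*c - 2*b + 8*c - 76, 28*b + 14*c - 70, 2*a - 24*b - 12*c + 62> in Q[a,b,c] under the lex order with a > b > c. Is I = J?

Yes, the ideals are equal.

Equality of ideals is decidable: compute both reduced Gröbner bases (unique for the ordering) and check whether they agree.
Buchberger on the first generating set:
f_1 = 2*a + 2, LT = a.
f_2 = 4*b + 2*c - 10, LT = b.
f_3 = -2*a - 4*b*c + 3/2*b + 3, LT = a.

S(f_1,f_3): lcm = a. S = -2*b*c + 3/4*b + 5/2.
  leading term b*c: subtract (-1/2*c)·f_2 from -2*b*c + 3/4*b + 5/2 → 3/4*b + c**2 - 5*c + 5/2
  leading term b: subtract (3/16)·f_2 from 3/4*b + c**2 - 5*c + 5/2 → c**2 - 43/8*c + 35/8
  leading term c**2: no divisor's leading term divides it; move c**2 to the remainder.
  leading term c: no divisor's leading term divides it; move -43/8*c to the remainder.
  leading term 1: no divisor's leading term divides it; move 35/8 to the remainder.
  remainder c**2 - 43/8*c + 35/8 ≠ 0; add g_4 = c**2 - 43/8*c + 35/8 to the basis.

The other S-polynomials (S(f_1,f_2), S(f_2,f_3), S(f_1,g_4), S(f_2,g_4), S(f_3,g_4)) all reduce to 0 modulo the current basis, so we have a Gröbner basis.
Inter-reduce: drop elements whose leading term is divisible by another's, tail-reduce, and make monic.
Reduced Gröbner basis: {a + 1, b + 1/2*c - 5/2, c**2 - 43/8*c + 35/8}.

Buchberger on the second generating set:
h_1 = 24*a + 48*b*c - 2*b + 8*c - 76, LT = a.
h_2 = 28*b + 14*c - 70, LT = b.
h_3 = 2*a - 24*b - 12*c + 62, LT = a.

S(h_1,h_3): lcm = a. S = 2*b*c + 143/12*b + 19/3*c - 205/6.
  leading term b*c: subtract (1/14*c)·h_2 from 2*b*c + 143/12*b + 19/3*c - 205/6 → 143/12*b - c**2 + 34/3*c - 205/6
  leading term b: subtract (143/336)·h_2 from 143/12*b - c**2 + 34/3*c - 205/6 → -c**2 + 43/8*c - 35/8
  leading term c**2: no divisor's leading term divides it; move -c**2 to the remainder.
  leading term c: no divisor's leading term divides it; move 43/8*c to the remainder.
  leading term 1: no divisor's leading term divides it; move -35/8 to the remainder.
  remainder -c**2 + 43/8*c - 35/8 ≠ 0; add k_4 = -c**2 + 43/8*c - 35/8 to the basis.

The other S-polynomials (S(h_1,h_2), S(h_2,h_3), S(h_1,k_4), S(h_2,k_4), S(h_3,k_4)) all reduce to 0 modulo the current basis, so we have a Gröbner basis.
Inter-reduce: drop elements whose leading term is divisible by another's, tail-reduce, and make monic.
Reduced Gröbner basis: {a + 1, b + 1/2*c - 5/2, c**2 - 43/8*c + 35/8}.

Same reduced basis, so the two generating sets span the same ideal.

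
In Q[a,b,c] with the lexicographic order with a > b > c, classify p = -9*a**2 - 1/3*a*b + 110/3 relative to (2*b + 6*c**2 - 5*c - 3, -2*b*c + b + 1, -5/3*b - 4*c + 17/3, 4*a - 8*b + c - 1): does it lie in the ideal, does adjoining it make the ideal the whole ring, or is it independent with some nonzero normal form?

First compute the reduced Gröbner basis of I by Buchberger's algorithm.
f_1 = 2*b + 6*c**2 - 5*c - 3, LT = b.
f_2 = -2*b*c + b + 1, LT = b*c.
f_3 = -5/3*b - 4*c + 17/3, LT = b.
f_4 = 4*a - 8*b + c - 1, LT = a.

S(f_1,f_2): lcm = b*c. S = 1/2*b + 3*c**3 - 5/2*c**2 - 3/2*c + 1/2.
  leading term b: subtract (1/4)·f_1 from 1/2*b + 3*c**3 - 5/2*c**2 - 3/2*c + 1/2 → 3*c**3 - 4*c**2 - 1/4*c + 5/4
  leading term c**3: no divisor's leading term divides it; move 3*c**3 to the remainder.
  leading term c**2: no divisor's leading term divides it; move -4*c**2 to the remainder.
  leading term c: no divisor's leading term divides it; move -1/4*c to the remainder.
  leading term 1: no divisor's leading term divides it; move 5/4 to the remainder.
  remainder 3*c**3 - 4*c**2 - 1/4*c + 5/4 ≠ 0; add h_5 = 3*c**3 - 4*c**2 - 1/4*c + 5/4 to the basis.

S(f_1,f_3): lcm = b. S = 3*c**2 - 49/10*c + 19/10.
  leading term c**2: no divisor's leading term divides it; move 3*c**2 to the remainder.
  leading term c: no divisor's leading term divides it; move -49/10*c to the remainder.
  leading term 1: no divisor's leading term divides it; move 19/10 to the remainder.
  remainder 3*c**2 - 49/10*c + 19/10 ≠ 0; add h_6 = 3*c**2 - 49/10*c + 19/10 to the basis.

S(f_1,f_4): leading monomials are coprime, so the S-polynomial reduces to 0 (Buchberger's first criterion).
S(f_2,f_3): lcm = b*c. S = -1/2*b - 12/5*c**2 + 17/5*c - 1/2.
  leading term b: subtract (-1/4)·f_1 from -1/2*b - 12/5*c**2 + 17/5*c - 1/2 → -9/10*c**2 + 43/20*c - 5/4
  leading term c**2: subtract (-3/10)·h_6 from -9/10*c**2 + 43/20*c - 5/4 → 17/25*c - 17/25
  leading term c: no divisor's leading term divides it; move 17/25*c to the remainder.
  leading term 1: no divisor's leading term divides it; move -17/25 to the remainder.
  remainder 17/25*c - 17/25 ≠ 0; add h_7 = 17/25*c - 17/25 to the basis.

S(f_2,f_4): leading monomials are coprime, so the S-polynomial reduces to 0 (Buchberger's first criterion).
S(f_3,f_4): leading monomials are coprime, so the S-polynomial reduces to 0 (Buchberger's first criterion).
S(f_1,h_5): leading monomials are coprime, so the S-polynomial reduces to 0 (Buchberger's first criterion).
S(f_2,h_5): lcm = b*c**3. S = 5/6*b*c**2 + 1/12*b*c - 5/12*b - 1/2*c**2.
  leading term b*c**2: subtract (5/12*c**2)·f_1 from 5/6*b*c**2 + 1/12*b*c - 5/12*b - 1/2*c**2 → 1/12*b*c - 5/12*b - 5/2*c**4 + 25/12*c**3 + 3/4*c**2
  leading term b*c: subtract (1/24*c)·f_1 from 1/12*b*c - 5/12*b - 5/2*c**4 + 25/12*c**3 + 3/4*c**2 → -5/12*b - 5/2*c**4 + 11/6*c**3 + 23/24*c**2 + 1/8*c
  leading term b: subtract (-5/24)·f_1 from -5/12*b - 5/2*c**4 + 11/6*c**3 + 23/24*c**2 + 1/8*c → -5/2*c**4 + 11/6*c**3 + 53/24*c**2 - 11/12*c - 5/8
  leading term c**4: subtract (-5/6*c)·h_5 from -5/2*c**4 + 11/6*c**3 + 53/24*c**2 - 11/12*c - 5/8 → -3/2*c**3 + 2*c**2 + 1/8*c - 5/8
  leading term c**3: subtract (-1/2)·h_5 from -3/2*c**3 + 2*c**2 + 1/8*c - 5/8 → 0
  remainder 0.

S(f_3,h_5): leading monomials are coprime, so the S-polynomial reduces to 0 (Buchberger's first criterion).
S(f_4,h_5): leading monomials are coprime, so the S-polynomial reduces to 0 (Buchberger's first criterion).
S(f_1,h_6): leading monomials are coprime, so the S-polynomial reduces to 0 (Buchberger's first criterion).
S(f_2,h_6): lcm = b*c**2. S = 17/15*b*c - 19/30*b - 1/2*c.
  leading term b*c: subtract (17/30*c)·f_1 from 17/15*b*c - 19/30*b - 1/2*c → -19/30*b - 17/5*c**3 + 17/6*c**2 + 6/5*c
  leading term b: subtract (-19/60)·f_1 from -19/30*b - 17/5*c**3 + 17/6*c**2 + 6/5*c → -17/5*c**3 + 71/15*c**2 - 23/60*c - 19/20
  leading term c**3: subtract (-17/15)·h_5 from -17/5*c**3 + 71/15*c**2 - 23/60*c - 19/20 → 1/5*c**2 - 2/3*c + 7/15
  leading term c**2: subtract (1/15)·h_6 from 1/5*c**2 - 2/3*c + 7/15 → -17/50*c + 17/50
  leading term c: subtract (-1/2)·h_7 from -17/50*c + 17/50 → 0
  remainder 0.

S(f_3,h_6): leading monomials are coprime, so the S-polynomial reduces to 0 (Buchberger's first criterion).
S(f_4,h_6): leading monomials are coprime, so the S-polynomial reduces to 0 (Buchberger's first criterion).
S(h_5,h_6): lcm = c**3. S = 3/10*c**2 - 43/60*c + 5/12.
  leading term c**2: subtract (1/10)·h_6 from 3/10*c**2 - 43/60*c + 5/12 → -17/75*c + 17/75
  leading term c: subtract (-1/3)·h_7 from -17/75*c + 17/75 → 0
  remainder 0.

S(f_1,h_7): leading monomials are coprime, so the S-polynomial reduces to 0 (Buchberger's first criterion).
S(f_2,h_7): lcm = b*c. S = 1/2*b - 1/2.
  leading term b: subtract (1/4)·f_1 from 1/2*b - 1/2 → -3/2*c**2 + 5/4*c + 1/4
  leading term c**2: subtract (-1/2)·h_6 from -3/2*c**2 + 5/4*c + 1/4 → -6/5*c + 6/5
  leading term c: subtract (-30/17)·h_7 from -6/5*c + 6/5 → 0
  remainder 0.

S(f_3,h_7): leading monomials are coprime, so the S-polynomial reduces to 0 (Buchberger's first criterion).
S(f_4,h_7): leading monomials are coprime, so the S-polynomial reduces to 0 (Buchberger's first criterion).
S(h_5,h_7): lcm = c**3. S = -1/3*c**2 - 1/12*c + 5/12.
  leading term c**2: subtract (-1/9)·h_6 from -1/3*c**2 - 1/12*c + 5/12 → -113/180*c + 113/180
  leading term c: subtract (-565/612)·h_7 from -113/180*c + 113/180 → 0
  remainder 0.

S(h_6,h_7): lcm = c**2. S = -19/30*c + 19/30.
  leading term c: subtract (-95/102)·h_7 from -19/30*c + 19/30 → 0
  remainder 0.

Every S-polynomial of the final basis reduces to 0, so we have a Gröbner basis.
Inter-reduce: drop elements whose leading term is divisible by another's, tail-reduce, and make monic.
Reduced Gröbner basis: {a - 2, b - 1, c - 1}.
Label its elements g_1 = a - 2, g_2 = b - 1, g_3 = c - 1.

Reduce p = -9*a**2 - 1/3*a*b + 110/3 modulo G:
  leading term a**2: subtract (-9*a)·g_1 from -9*a**2 - 1/3*a*b + 110/3 → -1/3*a*b - 18*a + 110/3
  leading term a*b: subtract (-1/3*b)·g_1 from -1/3*a*b - 18*a + 110/3 → -18*a - 2/3*b + 110/3
  leading term a: subtract (-18)·g_1 from -18*a - 2/3*b + 110/3 → -2/3*b + 2/3
  leading term b: subtract (-2/3)·g_2 from -2/3*b + 2/3 → 0
  normal form = 0.
Since the normal form is 0, p ∈ I.

-9*a**2 - 1/3*a*b + 110/3 lies in I (it reduces to 0).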